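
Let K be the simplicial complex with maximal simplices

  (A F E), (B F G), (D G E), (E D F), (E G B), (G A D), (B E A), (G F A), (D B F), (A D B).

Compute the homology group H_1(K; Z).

Fix the vertex order A < B < D < E < F < G and write every simplex with vertices in increasing order. Then dim K = 2 and the simplices of K are:

  0-simplices (6): A, B, D, E, F, G
  1-simplices (15): AB, AD, AE, AF, AG, BD, BE, BF, BG, DE, DF, DG, EF, EG, FG
  2-simplices (10): ABD, ABE, ADG, AEF, AFG, BDF, BEG, BFG, DEF, DEG

Hence C_0 ≅ Z^6, C_1 ≅ Z^15, C_2 ≅ Z^10.

The boundary map ∂_1: C_1 → C_0 sends each edge [p,q] (with p < q) to q − p.
The 6×15 boundary matrix has rank 5 and Smith normal form diag(1,1,1,1,1).

Boundary ∂_2: C_2 → C_1 maps a triangle to the signed sum of its edges. For instance
  ∂AFG = FG − AG + AF,
  ∂BFG = FG − BG + BF.
The 15×10 boundary matrix has rank 10 and Smith normal form diag(1,1,1,1,1,1,1,1,1,2).

Computing H_k = (kernel of ∂_k) / (image of ∂_{k+1}):

  H_1: rank ker ∂_1 − rank ∂_2 = (15 − 5) − 10 = 0, and ∂_2 has invariant factor 2 > 1, so H_1 = Z/2Z.

H_1 = Z/2Z.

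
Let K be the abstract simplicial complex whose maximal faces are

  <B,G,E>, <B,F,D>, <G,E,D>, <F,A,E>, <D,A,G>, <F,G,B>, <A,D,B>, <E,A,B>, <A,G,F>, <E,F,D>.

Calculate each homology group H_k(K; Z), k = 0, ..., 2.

H_0 = Z,  H_1 = Z/2,  H_2 = 0.

We work with the vertex ordering A < B < D < E < F < G. The simplices of K, each written with vertices in increasing order, are:

  0-simplices (6): A, B, D, E, F, G
  1-simplices (15): AB, AD, AE, AF, AG, BD, BE, BF, BG, DE, DF, DG, EF, EG, FG
  2-simplices (10): ABD, ABE, ADG, AEF, AFG, BDF, BEG, BFG, DEF, DEG

so the chain groups are C_0 ≅ Z^6, C_1 ≅ Z^15, C_2 ≅ Z^10.

∂_1: C_1 → C_0 sends each edge [p,q] (with p < q) to q − p.
This gives a 6×15 integer matrix of rank 5; reducing to Smith normal form yields diagonal entries (1,1,1,1,1).

Boundary ∂_2: C_2 → C_1 maps a triangle to the signed sum of its edges. For instance
  ∂BEG = EG − BG + BE,
  ∂BDF = DF − BF + BD.
This gives a 15×10 integer matrix of rank 10; reducing to Smith normal form yields diagonal entries (1,1,1,1,1,1,1,1,1,2).

Now H_k = ker ∂_k / im ∂_{k+1}, so:

  H_0: rank C_0 − rank ∂_1 = 6 − 5 = 1, and the invariant factors of ∂_1 are all 1, so H_0 = Z.
  H_1: rank ker ∂_1 − rank ∂_2 = (15 − 5) − 10 = 0, and ∂_2 has invariant factor 2 > 1, so H_1 = Z/2.
  H_2: rank ker ∂_2 − rank ∂_3 = (10 − 10) − 0 = 0, and there is no ∂_3, so H_2 = 0.

(K is a triangulation of the real projective plane RP^2.)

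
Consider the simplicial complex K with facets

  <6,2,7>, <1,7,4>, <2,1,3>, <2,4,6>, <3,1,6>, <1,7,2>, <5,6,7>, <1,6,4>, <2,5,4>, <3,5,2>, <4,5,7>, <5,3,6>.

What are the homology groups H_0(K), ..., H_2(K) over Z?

We work with the vertex ordering 1 < 2 < 3 < 4 < 5 < 6 < 7. The simplices of K, each written with vertices in increasing order, are:

  0-simplices (7): [1], [2], [3], [4], [5], [6], [7]
  1-simplices (18): [1,2], [1,3], [1,4], [1,6], [1,7], [2,3], [2,4], [2,5], [2,6], [2,7], [3,5], [3,6], [4,5], [4,6], [4,7], [5,6], [5,7], [6,7]
  2-simplices (12): [1,2,3], [1,2,7], [1,3,6], [1,4,6], [1,4,7], [2,3,5], [2,4,5], [2,4,6], [2,6,7], [3,5,6], [4,5,7], [5,6,7]

Hence C_0 ≅ Z^7, C_1 ≅ Z^18, C_2 ≅ Z^12.

∂_1: C_1 → C_0 maps an edge to its endpoints' difference, ∂[p,q] = q − p. For instance
  ∂[3,5] = [5] − [3].
The resulting 7×18 matrix has rank 6, and its Smith normal form has invariant factors (1,1,1,1,1,1).

Boundary ∂_2: C_2 → C_1 maps a triangle to the signed sum of its edges. For instance
  ∂[3,5,6] = [5,6] − [3,6] + [3,5],
  ∂[1,2,7] = [2,7] − [1,7] + [1,2].
The 18×12 boundary matrix has rank 12 and Smith normal form diag(1,1,1,1,1,1,1,1,1,1,1,2).

From H_k ≅ ker(∂_k) / im(∂_{k+1}) we obtain:

  H_0: rank C_0 − rank ∂_1 = 7 − 6 = 1, and the invariant factors of ∂_1 are all 1, so H_0 ≅ Z.
  H_1: rank ker ∂_1 − rank ∂_2 = (18 − 6) − 12 = 0, and ∂_2 has invariant factor 2 > 1, so H_1 ≅ Z_2.
  H_2: rank ker ∂_2 − rank ∂_3 = (12 − 12) − 0 = 0, and there is no ∂_3, so H_2 ≅ 0.

H_0 ≅ Z,  H_1 ≅ Z_2,  H_2 = 0.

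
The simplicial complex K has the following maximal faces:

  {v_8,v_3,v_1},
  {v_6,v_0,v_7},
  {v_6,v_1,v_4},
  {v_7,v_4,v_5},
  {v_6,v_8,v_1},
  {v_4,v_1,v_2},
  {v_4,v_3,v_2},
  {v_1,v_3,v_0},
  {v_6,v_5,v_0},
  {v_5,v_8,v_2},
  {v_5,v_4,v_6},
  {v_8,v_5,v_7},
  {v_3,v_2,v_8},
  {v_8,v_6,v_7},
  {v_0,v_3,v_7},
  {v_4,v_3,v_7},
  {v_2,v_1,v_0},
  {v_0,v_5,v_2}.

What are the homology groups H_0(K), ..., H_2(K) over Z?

H_0 ≅ Z,  H_1 ≅ Z ⊕ Z_2,  H_2 = 0.

We work with the vertex ordering v_0 < v_1 < v_2 < v_3 < v_4 < v_5 < v_6 < v_7 < v_8. The simplices of K, each written with vertices in increasing order, are:

  0-simplices (9): [v_0], [v_1], [v_2], [v_3], [v_4], [v_5], [v_6], [v_7], [v_8]
  1-simplices (27): (27 of them)
  2-simplices (18): (18 of them)

giving chain groups C_0 ≅ Z^9, C_1 ≅ Z^27, C_2 ≅ Z^18.

∂_1: C_1 → C_0 is given by ∂[p,q] = [q] − [p].
The resulting 9×27 matrix has rank 8, and its Smith normal form has invariant factors (1,1,1,1,1,1,1,1).

∂_2: C_2 → C_1 maps a triangle to the signed sum of its edges. For instance
  ∂[v_3,v_4,v_7] = [v_4,v_7] − [v_3,v_7] + [v_3,v_4],
  ∂[v_2,v_3,v_4] = [v_3,v_4] − [v_2,v_4] + [v_2,v_3].
As a 27×18 matrix over Z this has rank 18, with invariant factors (1,1,1,1,1,1,1,1,1,1,1,1,1,1,1,1,1,2).

Computing H_k = (kernel of ∂_k) / (image of ∂_{k+1}):

  H_0: rank C_0 − rank ∂_1 = 9 − 8 = 1, and the invariant factors of ∂_1 are all 1, so H_0 ≅ Z.
  H_1: rank ker ∂_1 − rank ∂_2 = (27 − 8) − 18 = 1, and ∂_2 has invariant factor 2 > 1, so H_1 ≅ Z ⊕ Z_2.
  H_2: rank ker ∂_2 − rank ∂_3 = (18 − 18) − 0 = 0, and there is no ∂_3, so H_2 ≅ 0.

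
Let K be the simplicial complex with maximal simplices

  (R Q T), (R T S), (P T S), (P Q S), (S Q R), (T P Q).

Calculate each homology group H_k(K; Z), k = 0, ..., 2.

Order the vertices as P < Q < R < S < T. Listing each simplex with vertices in this order, K has dimension 2 with simplices:

  0-simplices (5): P, Q, R, S, T
  1-simplices (9): PQ, PS, PT, QR, QS, QT, RS, RT, ST
  2-simplices (6): PQS, PQT, PST, QRS, QRT, RST

giving chain groups C_0 ≅ Z^5, C_1 ≅ Z^9, C_2 ≅ Z^6.

Boundary ∂_1: C_1 → C_0 maps an edge to its endpoints' difference, ∂[p,q] = q − p.
The 5×9 boundary matrix has rank 4 and Smith normal form diag(1,1,1,1).

∂_2: C_2 → C_1 acts by ∂[p,q,r] = [q,r] − [p,r] + [p,q]. For instance
  ∂PQS = QS − PS + PQ,
  ∂PST = ST − PT + PS.
The resulting 9×6 matrix has rank 5, and its Smith normal form has invariant factors (1,1,1,1,1).

Reading off H_k = ker ∂_k / im ∂_{k+1}:

  H_0: rank C_0 − rank ∂_1 = 5 − 4 = 1, and the invariant factors of ∂_1 are all 1, so H_0 ≅ Z.
  H_1: rank ker ∂_1 − rank ∂_2 = (9 − 4) − 5 = 0, and the invariant factors of ∂_2 are all 1, so H_1 ≅ 0.
  H_2: rank ker ∂_2 − rank ∂_3 = (6 − 5) − 0 = 1, and there is no ∂_3, so H_2 ≅ Z.

H_0 ≅ Z,  H_1 = 0,  H_2 ≅ Z.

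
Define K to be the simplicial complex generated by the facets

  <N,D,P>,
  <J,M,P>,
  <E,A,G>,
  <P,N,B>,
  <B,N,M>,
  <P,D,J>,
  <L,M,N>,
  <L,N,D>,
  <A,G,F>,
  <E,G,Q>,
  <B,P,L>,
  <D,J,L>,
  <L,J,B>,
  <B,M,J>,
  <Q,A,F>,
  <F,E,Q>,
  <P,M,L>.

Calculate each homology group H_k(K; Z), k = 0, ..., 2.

H_0 ≅ Z^2,  H_1 ≅ Z ⊕ Z_2,  H_2 = 0.

Order the vertices as A < B < D < E < F < G < J < L < M < N < P < Q. Listing each simplex with vertices in this order, K has dimension 2 with simplices:

  0-simplices (12): A, B, D, E, F, G, J, L, M, N, P, Q
  1-simplices (28): AE, AF, AG, AQ, BJ, BL, BM, BN, BP, DJ, DL, DN, DP, EF, EG, EQ, FG, FQ, GQ, JL, JM, JP, LM, LN, LP, MN, MP, NP
  2-simplices (17): AEG, AFG, AFQ, BJL, BJM, BLP, BMN, BNP, DJL, DJP, DLN, DNP, EFQ, EGQ, JMP, LMN, LMP

Hence C_0 ≅ Z^12, C_1 ≅ Z^28, C_2 ≅ Z^17.

Boundary ∂_1: C_1 → C_0 is given by ∂[p,q] = [q] − [p].
The resulting 12×28 matrix has rank 10, and its Smith normal form has invariant factors (1,1,1,1,1,1,1,1,1,1).

The boundary map ∂_2: C_2 → C_1 sends each 2-simplex [p,q,r] to [q,r] − [p,r] + [p,q]. For instance
  ∂BNP = NP − BP + BN,
  ∂BMN = MN − BN + BM.
As a 28×17 matrix over Z this has rank 17, with invariant factors (1,1,1,1,1,1,1,1,1,1,1,1,1,1,1,1,2).

Reading off H_k = ker ∂_k / im ∂_{k+1}:

  H_0: rank C_0 − rank ∂_1 = 12 − 10 = 2, and the invariant factors of ∂_1 are all 1, so H_0 ≅ Z^2.
  H_1: rank ker ∂_1 − rank ∂_2 = (28 − 10) − 17 = 1, and ∂_2 has invariant factor 2 > 1, so H_1 ≅ Z ⊕ Z_2.
  H_2: rank ker ∂_2 − rank ∂_3 = (17 − 17) − 0 = 0, and there is no ∂_3, so H_2 ≅ 0.

As a check, the Euler characteristic is 12 − 28 + 17 = 1, which agrees with 2 − 1 + 0 = 1.
(K is a triangulation of the disjoint union of the real projective plane RP^2 and the Möbius band.)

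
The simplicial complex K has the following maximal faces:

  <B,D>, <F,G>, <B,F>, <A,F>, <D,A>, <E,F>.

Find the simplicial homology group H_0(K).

H_0 = Z.

Fix the vertex order A < B < D < E < F < G and write every simplex with vertices in increasing order. Then dim K = 1 and the simplices of K are:

  0-simplices (6): A, B, D, E, F, G
  1-simplices (6): AD, AF, BD, BF, EF, FG

so the chain groups are C_0 ≅ Z^6, C_1 ≅ Z^6.

Boundary ∂_1: C_1 → C_0 maps an edge to its endpoints' difference, ∂[p,q] = q − p.
The 6×6 boundary matrix has rank 5 and Smith normal form diag(1,1,1,1,1).

Now H_k = ker ∂_k / im ∂_{k+1}, so:

  H_0: rank C_0 − rank ∂_1 = 6 − 5 = 1, and the invariant factors of ∂_1 are all 1, so H_0 = Z.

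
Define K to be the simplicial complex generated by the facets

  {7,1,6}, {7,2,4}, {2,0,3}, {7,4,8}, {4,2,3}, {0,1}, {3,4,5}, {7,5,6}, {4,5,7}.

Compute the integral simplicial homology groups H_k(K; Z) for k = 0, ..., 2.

Fix the vertex order 0 < 1 < 2 < 3 < 4 < 5 < 6 < 7 < 8 and write every simplex with vertices in increasing order. Then dim K = 2 and the simplices of K are:

  0-simplices (9): [0], [1], [2], [3], [4], [5], [6], [7], [8]
  1-simplices (17): [0,1], [0,2], [0,3], [1,6], [1,7], [2,3], [2,4], [2,7], [3,4], [3,5], [4,5], [4,7], [4,8], [5,6], [5,7], [6,7], [7,8]
  2-simplices (8): [0,2,3], [1,6,7], [2,3,4], [2,4,7], [3,4,5], [4,5,7], [4,7,8], [5,6,7]

so the chain groups are C_0 ≅ Z^9, C_1 ≅ Z^17, C_2 ≅ Z^8.

The boundary map ∂_1: C_1 → C_0 sends each edge [p,q] (with p < q) to q − p.
As a 9×17 matrix over Z this has rank 8, with invariant factors (1,1,1,1,1,1,1,1).

The boundary map ∂_2: C_2 → C_1 maps a triangle to the signed sum of its edges. For instance
  ∂[4,5,7] = [5,7] − [4,7] + [4,5],
  ∂[4,7,8] = [7,8] − [4,8] + [4,7].
The 17×8 boundary matrix has rank 8 and Smith normal form diag(1,1,1,1,1,1,1,1).

Now H_k = ker ∂_k / im ∂_{k+1}, so:

  H_0: rank C_0 − rank ∂_1 = 9 − 8 = 1, and the invariant factors of ∂_1 are all 1, so H_0 ≅ Z.
  H_1: rank ker ∂_1 − rank ∂_2 = (17 − 8) − 8 = 1, and the invariant factors of ∂_2 are all 1, so H_1 ≅ Z.
  H_2: rank ker ∂_2 − rank ∂_3 = (8 − 8) − 0 = 0, and there is no ∂_3, so H_2 ≅ 0.

H_0 ≅ Z,  H_1 ≅ Z,  H_2 = 0.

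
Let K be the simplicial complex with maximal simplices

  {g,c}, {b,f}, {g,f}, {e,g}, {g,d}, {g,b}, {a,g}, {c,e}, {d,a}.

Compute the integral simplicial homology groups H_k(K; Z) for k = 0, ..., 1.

Order the vertices as a < b < c < d < e < f < g. Listing each simplex with vertices in this order, K has dimension 1 with simplices:

  0-simplices (7): a, b, c, d, e, f, g
  1-simplices (9): ad, ag, bf, bg, ce, cg, dg, eg, fg

so the chain groups are C_0 ≅ Z^7, C_1 ≅ Z^9.

Boundary ∂_1: C_1 → C_0 is given by ∂[p,q] = [q] − [p].
As a 7×9 matrix over Z this has rank 6, with invariant factors (1,1,1,1,1,1).

Computing H_k = (kernel of ∂_k) / (image of ∂_{k+1}):

  H_0: rank C_0 − rank ∂_1 = 7 − 6 = 1, and the invariant factors of ∂_1 are all 1, so H_0 ≅ Z.
  H_1: rank ker ∂_1 − rank ∂_2 = (9 − 6) − 0 = 3, and there is no ∂_2, so H_1 ≅ Z^3.

H_0 = Z,  H_1 = Z^3.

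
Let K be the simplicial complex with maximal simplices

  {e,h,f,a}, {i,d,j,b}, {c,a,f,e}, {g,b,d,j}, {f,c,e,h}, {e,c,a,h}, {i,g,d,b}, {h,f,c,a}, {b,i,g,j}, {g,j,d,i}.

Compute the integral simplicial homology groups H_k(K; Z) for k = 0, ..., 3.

K has 10 vertices, 20 edges, 20 triangles, 10 3-simplices.
rank ∂_0 = 0, rank ∂_1 = 8 ⇒ b_0 = 10 − 0 − 8 = 2; all invariant factors of ∂_1 are 1 so no torsion. So H_0 = Z^2.
rank ∂_1 = 8, rank ∂_2 = 12 ⇒ b_1 = 20 − 8 − 12 = 0; all invariant factors of ∂_2 are 1 so no torsion. So H_1 = 0.
rank ∂_2 = 12, rank ∂_3 = 8 ⇒ b_2 = 20 − 12 − 8 = 0; all invariant factors of ∂_3 are 1 so no torsion. So H_2 = 0.
rank ∂_3 = 8, rank ∂_4 = 0 ⇒ b_3 = 10 − 8 − 0 = 2. So H_3 = Z^2.

H_0 = Z^2,  H_1 = 0,  H_2 = 0,  H_3 = Z^2.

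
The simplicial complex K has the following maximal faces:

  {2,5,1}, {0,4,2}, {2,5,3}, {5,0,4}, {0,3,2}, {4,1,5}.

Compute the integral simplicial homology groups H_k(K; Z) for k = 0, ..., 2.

H_0 ≅ Z,  H_1 ≅ Z,  H_2 = 0.

Take the total order 0 < 1 < 2 < 3 < 4 < 5 on the vertex set. Then K (dimension 2) consists of the simplices:

  0-simplices (6): [0], [1], [2], [3], [4], [5]
  1-simplices (12): [0,2], [0,3], [0,4], [0,5], [1,2], [1,4], [1,5], [2,3], [2,4], [2,5], [3,5], [4,5]
  2-simplices (6): [0,2,3], [0,2,4], [0,4,5], [1,2,5], [1,4,5], [2,3,5]

so the chain groups are C_0 ≅ Z^6, C_1 ≅ Z^12, C_2 ≅ Z^6.

Boundary ∂_1: C_1 → C_0 maps an edge to its endpoints' difference, ∂[p,q] = q − p.
This gives a 6×12 integer matrix of rank 5; reducing to Smith normal form yields diagonal entries (1,1,1,1,1).

The boundary map ∂_2: C_2 → C_1 maps a triangle to the signed sum of its edges. For instance
  ∂[1,4,5] = [4,5] − [1,5] + [1,4],
  ∂[1,2,5] = [2,5] − [1,5] + [1,2].
This gives a 12×6 integer matrix of rank 6; reducing to Smith normal form yields diagonal entries (1,1,1,1,1,1).

Reading off H_k = ker ∂_k / im ∂_{k+1}:

  H_0: rank C_0 − rank ∂_1 = 6 − 5 = 1, and the invariant factors of ∂_1 are all 1, so H_0 = Z.
  H_1: rank ker ∂_1 − rank ∂_2 = (12 − 5) − 6 = 1, and the invariant factors of ∂_2 are all 1, so H_1 = Z.
  H_2: rank ker ∂_2 − rank ∂_3 = (6 − 6) − 0 = 0, and there is no ∂_3, so H_2 = 0.

As a check, the Euler characteristic is 6 − 12 + 6 = 0, which agrees with 1 − 1 + 0 = 0.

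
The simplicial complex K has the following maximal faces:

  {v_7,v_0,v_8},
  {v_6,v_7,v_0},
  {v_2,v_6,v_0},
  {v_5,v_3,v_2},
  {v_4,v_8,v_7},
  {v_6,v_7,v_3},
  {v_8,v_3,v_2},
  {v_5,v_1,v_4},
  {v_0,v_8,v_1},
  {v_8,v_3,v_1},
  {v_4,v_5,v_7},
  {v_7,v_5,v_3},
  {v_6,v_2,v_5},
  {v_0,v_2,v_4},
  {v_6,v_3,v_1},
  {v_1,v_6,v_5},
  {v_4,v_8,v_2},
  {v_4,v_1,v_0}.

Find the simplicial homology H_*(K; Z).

Take the total order v_0 < v_1 < v_2 < v_3 < v_4 < v_5 < v_6 < v_7 < v_8 on the vertex set. Then K (dimension 2) consists of the simplices:

  0-simplices (9): [v_0], [v_1], [v_2], [v_3], [v_4], [v_5], [v_6], [v_7], [v_8]
  1-simplices (27): (27 of them)
  2-simplices (18): (18 of them)

giving chain groups C_0 ≅ Z^9, C_1 ≅ Z^27, C_2 ≅ Z^18.

∂_1: C_1 → C_0 is given by ∂[p,q] = [q] − [p]. For instance
  ∂[v_0,v_2] = [v_2] − [v_0].
The 9×27 boundary matrix has rank 8 and Smith normal form diag(1,1,1,1,1,1,1,1).

Boundary ∂_2: C_2 → C_1 sends each 2-simplex [p,q,r] to [q,r] − [p,r] + [p,q]. For instance
  ∂[v_1,v_3,v_6] = [v_3,v_6] − [v_1,v_6] + [v_1,v_3],
  ∂[v_0,v_6,v_7] = [v_6,v_7] − [v_0,v_7] + [v_0,v_6].
This gives a 27×18 integer matrix of rank 18; reducing to Smith normal form yields diagonal entries (1,1,1,1,1,1,1,1,1,1,1,1,1,1,1,1,1,2).

Now H_k = ker ∂_k / im ∂_{k+1}, so:

  H_0: rank C_0 − rank ∂_1 = 9 − 8 = 1, and the invariant factors of ∂_1 are all 1, so H_0 = Z.
  H_1: rank ker ∂_1 − rank ∂_2 = (27 − 8) − 18 = 1, and ∂_2 has invariant factor 2 > 1, so H_1 = Z × Z/2.
  H_2: rank ker ∂_2 − rank ∂_3 = (18 − 18) − 0 = 0, and there is no ∂_3, so H_2 = 0.

H_0 ≅ Z,  H_1 ≅ Z × Z/2,  H_2 = 0.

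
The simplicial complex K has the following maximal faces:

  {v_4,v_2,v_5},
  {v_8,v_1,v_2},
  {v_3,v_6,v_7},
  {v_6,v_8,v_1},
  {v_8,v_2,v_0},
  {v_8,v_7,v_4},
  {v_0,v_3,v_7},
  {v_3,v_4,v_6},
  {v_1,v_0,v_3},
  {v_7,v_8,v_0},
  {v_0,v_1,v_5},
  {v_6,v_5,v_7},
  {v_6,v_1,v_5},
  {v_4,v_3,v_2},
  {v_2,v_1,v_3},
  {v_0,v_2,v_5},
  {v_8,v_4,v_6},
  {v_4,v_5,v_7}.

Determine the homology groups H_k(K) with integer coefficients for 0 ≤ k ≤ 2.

K has 9 vertices, 27 edges, 18 triangles.
rank ∂_0 = 0, rank ∂_1 = 8 ⇒ b_0 = 9 − 0 − 8 = 1; all invariant factors of ∂_1 are 1 so no torsion. So H_0 = Z.
rank ∂_1 = 8, rank ∂_2 = 18 ⇒ b_1 = 27 − 8 − 18 = 1; ∂_2 has invariant factor(s) [2] giving torsion. So H_1 = Z ⊕ Z/2.
rank ∂_2 = 18, rank ∂_3 = 0 ⇒ b_2 = 18 − 18 − 0 = 0. So H_2 = 0.

H_0 = Z,  H_1 = Z ⊕ Z/2,  H_2 = 0.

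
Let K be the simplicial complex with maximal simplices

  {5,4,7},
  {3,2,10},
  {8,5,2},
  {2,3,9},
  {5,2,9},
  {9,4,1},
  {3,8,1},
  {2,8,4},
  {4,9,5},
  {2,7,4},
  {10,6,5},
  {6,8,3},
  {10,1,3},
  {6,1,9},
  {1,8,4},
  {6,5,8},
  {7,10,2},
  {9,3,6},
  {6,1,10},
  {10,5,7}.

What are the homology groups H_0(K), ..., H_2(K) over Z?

Order the vertices as 1 < 2 < 3 < 4 < 5 < 6 < 7 < 8 < 9 < 10. Listing each simplex with vertices in this order, K has dimension 2 with simplices:

  0-simplices (10): [1], [2], [3], [4], [5], [6], [7], [8], [9], [10]
  1-simplices (30): (30 of them)
  2-simplices (20): (20 of them)

so the chain groups are C_0 ≅ Z^10, C_1 ≅ Z^30, C_2 ≅ Z^20.

The boundary map ∂_1: C_1 → C_0 sends each edge [p,q] (with p < q) to q − p.
The resulting 10×30 matrix has rank 9, and its Smith normal form has invariant factors (1,1,1,1,1,1,1,1,1).

Boundary ∂_2: C_2 → C_1 maps a triangle to the signed sum of its edges. For instance
  ∂[2,5,8] = [5,8] − [2,8] + [2,5],
  ∂[1,6,9] = [6,9] − [1,9] + [1,6].
The 30×20 boundary matrix has rank 20 and Smith normal form diag(1,1,1,1,1,1,1,1,1,1,1,1,1,1,1,1,1,1,1,2).

Now H_k = ker ∂_k / im ∂_{k+1}, so:

  H_0: rank C_0 − rank ∂_1 = 10 − 9 = 1, and the invariant factors of ∂_1 are all 1, so H_0 ≅ Z.
  H_1: rank ker ∂_1 − rank ∂_2 = (30 − 9) − 20 = 1, and ∂_2 has invariant factor 2 > 1, so H_1 ≅ Z × Z/2.
  H_2: rank ker ∂_2 − rank ∂_3 = (20 − 20) − 0 = 0, and there is no ∂_3, so H_2 ≅ 0.

H_0 = Z,  H_1 = Z × Z/2,  H_2 = 0.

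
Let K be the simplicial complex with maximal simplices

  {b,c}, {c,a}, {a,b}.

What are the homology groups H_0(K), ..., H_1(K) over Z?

We work with the vertex ordering a < b < c. The simplices of K, each written with vertices in increasing order, are:

  0-simplices (3): a, b, c
  1-simplices (3): ab, ac, bc

Hence C_0 ≅ Z^3, C_1 ≅ Z^3.

The boundary map ∂_1: C_1 → C_0 is given by ∂[p,q] = [q] − [p]. For instance
  ∂ac = c − a.
This gives a 3×3 integer matrix of rank 2; reducing to Smith normal form yields diagonal entries (1,1).

Now H_k = ker ∂_k / im ∂_{k+1}, so:

  H_0: rank C_0 − rank ∂_1 = 3 − 2 = 1, and the invariant factors of ∂_1 are all 1, so H_0 ≅ Z.
  H_1: rank ker ∂_1 − rank ∂_2 = (3 − 2) − 0 = 1, and there is no ∂_2, so H_1 ≅ Z.

As a check, the Euler characteristic is 3 − 3 = 0, which agrees with 1 − 1 = 0.
(K is a triangulation of the circle S^1.)

H_0 ≅ Z,  H_1 ≅ Z.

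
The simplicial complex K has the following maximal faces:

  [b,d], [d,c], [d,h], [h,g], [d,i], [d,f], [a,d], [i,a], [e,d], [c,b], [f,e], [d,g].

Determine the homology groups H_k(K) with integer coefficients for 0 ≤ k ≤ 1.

Fix the vertex order a < b < c < d < e < f < g < h < i and write every simplex with vertices in increasing order. Then dim K = 1 and the simplices of K are:

  0-simplices (9): a, b, c, d, e, f, g, h, i
  1-simplices (12): ad, ai, bc, bd, cd, de, df, dg, dh, di, ef, gh

Hence C_0 ≅ Z^9, C_1 ≅ Z^12.

∂_1: C_1 → C_0 is given by ∂[p,q] = [q] − [p]. For instance
  ∂di = i − d.
This gives a 9×12 integer matrix of rank 8; reducing to Smith normal form yields diagonal entries (1,1,1,1,1,1,1,1).

From H_k ≅ ker(∂_k) / im(∂_{k+1}) we obtain:

  H_0: rank C_0 − rank ∂_1 = 9 − 8 = 1, and the invariant factors of ∂_1 are all 1, so H_0 ≅ Z.
  H_1: rank ker ∂_1 − rank ∂_2 = (12 − 8) − 0 = 4, and there is no ∂_2, so H_1 ≅ Z^4.

As a check, the Euler characteristic is 9 − 12 = -3, which agrees with 1 − 4 = -3.
(K is a triangulation of a wedge of 4 circles.)

H_0 ≅ Z,  H_1 ≅ Z^4.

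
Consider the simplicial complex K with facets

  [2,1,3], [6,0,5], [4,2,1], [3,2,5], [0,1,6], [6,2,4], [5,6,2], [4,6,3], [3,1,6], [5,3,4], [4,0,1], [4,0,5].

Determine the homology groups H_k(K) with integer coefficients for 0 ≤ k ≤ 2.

Order the vertices as 0 < 1 < 2 < 3 < 4 < 5 < 6. Listing each simplex with vertices in this order, K has dimension 2 with simplices:

  0-simplices (7): [0], [1], [2], [3], [4], [5], [6]
  1-simplices (18): [0,1], [0,4], [0,5], [0,6], [1,2], [1,3], [1,4], [1,6], [2,3], [2,4], [2,5], [2,6], [3,4], [3,5], [3,6], [4,5], [4,6], [5,6]
  2-simplices (12): [0,1,4], [0,1,6], [0,4,5], [0,5,6], [1,2,3], [1,2,4], [1,3,6], [2,3,5], [2,4,6], [2,5,6], [3,4,5], [3,4,6]

so the chain groups are C_0 ≅ Z^7, C_1 ≅ Z^18, C_2 ≅ Z^12.

Boundary ∂_1: C_1 → C_0 sends each edge [p,q] (with p < q) to q − p. For instance
  ∂[4,6] = [6] − [4].
As a 7×18 matrix over Z this has rank 6, with invariant factors (1,1,1,1,1,1).

Boundary ∂_2: C_2 → C_1 maps a triangle to the signed sum of its edges. For instance
  ∂[0,4,5] = [4,5] − [0,5] + [0,4],
  ∂[2,4,6] = [4,6] − [2,6] + [2,4].
The 18×12 boundary matrix has rank 12 and Smith normal form diag(1,1,1,1,1,1,1,1,1,1,1,2).

Now H_k = ker ∂_k / im ∂_{k+1}, so:

  H_0: rank C_0 − rank ∂_1 = 7 − 6 = 1, and the invariant factors of ∂_1 are all 1, so H_0 = Z.
  H_1: rank ker ∂_1 − rank ∂_2 = (18 − 6) − 12 = 0, and ∂_2 has invariant factor 2 > 1, so H_1 = Z/2.
  H_2: rank ker ∂_2 − rank ∂_3 = (12 − 12) − 0 = 0, and there is no ∂_3, so H_2 = 0.

H_0 ≅ Z,  H_1 ≅ Z/2,  H_2 = 0.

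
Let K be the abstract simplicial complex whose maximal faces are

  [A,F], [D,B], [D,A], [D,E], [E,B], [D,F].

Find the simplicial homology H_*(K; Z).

Take the total order A < B < D < E < F on the vertex set. Then K (dimension 1) consists of the simplices:

  0-simplices (5): A, B, D, E, F
  1-simplices (6): AD, AF, BD, BE, DE, DF

Hence C_0 ≅ Z^5, C_1 ≅ Z^6.

∂_1: C_1 → C_0 sends each edge [p,q] (with p < q) to q − p. For instance
  ∂BD = D − B.
The resulting 5×6 matrix has rank 4, and its Smith normal form has invariant factors (1,1,1,1).

Reading off H_k = ker ∂_k / im ∂_{k+1}:

  H_0: rank C_0 − rank ∂_1 = 5 − 4 = 1, and the invariant factors of ∂_1 are all 1, so H_0 = Z.
  H_1: rank ker ∂_1 − rank ∂_2 = (6 − 4) − 0 = 2, and there is no ∂_2, so H_1 = Z^2.

H_0 ≅ Z,  H_1 ≅ Z^2.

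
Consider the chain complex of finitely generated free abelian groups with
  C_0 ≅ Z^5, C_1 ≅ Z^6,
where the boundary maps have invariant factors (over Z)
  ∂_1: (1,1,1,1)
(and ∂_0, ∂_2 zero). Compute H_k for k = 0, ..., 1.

H_0 = Z,  H_1 = Z^2.

H_0: b_0 = 5 − 0 − 4 = 1; torsion from ∂_1 factors > 1: none. So H_0 = Z.
H_1: b_1 = 6 − 4 − 0 = 2; torsion from ∂_2 factors > 1: none. So H_1 = Z^2.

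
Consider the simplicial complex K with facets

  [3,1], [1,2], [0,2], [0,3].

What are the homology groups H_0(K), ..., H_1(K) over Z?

H_0 = Z,  H_1 = Z.

K has 4 vertices, 4 edges.
rank ∂_0 = 0, rank ∂_1 = 3 ⇒ b_0 = 4 − 0 − 3 = 1; all invariant factors of ∂_1 are 1 so no torsion. So H_0 ≅ Z.
rank ∂_1 = 3, rank ∂_2 = 0 ⇒ b_1 = 4 − 3 − 0 = 1. So H_1 ≅ Z.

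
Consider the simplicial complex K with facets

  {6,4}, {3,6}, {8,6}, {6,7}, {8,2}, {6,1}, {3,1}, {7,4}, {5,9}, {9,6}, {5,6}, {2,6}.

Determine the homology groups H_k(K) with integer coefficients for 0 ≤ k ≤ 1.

K has 9 vertices, 12 edges.
rank ∂_0 = 0, rank ∂_1 = 8 ⇒ b_0 = 9 − 0 − 8 = 1; all invariant factors of ∂_1 are 1 so no torsion. So H_0 = Z.
rank ∂_1 = 8, rank ∂_2 = 0 ⇒ b_1 = 12 − 8 − 0 = 4. So H_1 = Z^4.

H_0 = Z,  H_1 = Z^4.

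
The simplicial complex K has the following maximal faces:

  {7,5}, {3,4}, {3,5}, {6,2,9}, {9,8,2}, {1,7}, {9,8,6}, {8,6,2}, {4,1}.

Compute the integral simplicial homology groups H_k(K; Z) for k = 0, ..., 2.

We work with the vertex ordering 1 < 2 < 3 < 4 < 5 < 6 < 7 < 8 < 9. The simplices of K, each written with vertices in increasing order, are:

  0-simplices (9): [1], [2], [3], [4], [5], [6], [7], [8], [9]
  1-simplices (11): [1,4], [1,7], [2,6], [2,8], [2,9], [3,4], [3,5], [5,7], [6,8], [6,9], [8,9]
  2-simplices (4): [2,6,8], [2,6,9], [2,8,9], [6,8,9]

so the chain groups are C_0 ≅ Z^9, C_1 ≅ Z^11, C_2 ≅ Z^4.

The boundary map ∂_1: C_1 → C_0 is given by ∂[p,q] = [q] − [p].
The 9×11 boundary matrix has rank 7 and Smith normal form diag(1,1,1,1,1,1,1).

∂_2: C_2 → C_1 acts by ∂[p,q,r] = [q,r] − [p,r] + [p,q]. For instance
  ∂[2,8,9] = [8,9] − [2,9] + [2,8],
  ∂[2,6,9] = [6,9] − [2,9] + [2,6].
This gives a 11×4 integer matrix of rank 3; reducing to Smith normal form yields diagonal entries (1,1,1).

Now H_k = ker ∂_k / im ∂_{k+1}, so:

  H_0: rank C_0 − rank ∂_1 = 9 − 7 = 2, and the invariant factors of ∂_1 are all 1, so H_0 ≅ Z^2.
  H_1: rank ker ∂_1 − rank ∂_2 = (11 − 7) − 3 = 1, and the invariant factors of ∂_2 are all 1, so H_1 ≅ Z.
  H_2: rank ker ∂_2 − rank ∂_3 = (4 − 3) − 0 = 1, and there is no ∂_3, so H_2 ≅ Z.

H_0 ≅ Z^2,  H_1 ≅ Z,  H_2 ≅ Z.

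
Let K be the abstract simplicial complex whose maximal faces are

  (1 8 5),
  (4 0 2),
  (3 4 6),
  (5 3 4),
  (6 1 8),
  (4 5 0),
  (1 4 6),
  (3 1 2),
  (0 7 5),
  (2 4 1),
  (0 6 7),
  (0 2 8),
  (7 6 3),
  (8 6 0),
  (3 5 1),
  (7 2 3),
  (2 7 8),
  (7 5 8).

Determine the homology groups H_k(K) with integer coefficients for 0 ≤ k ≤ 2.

K has 9 vertices, 27 edges, 18 triangles.
rank ∂_0 = 0, rank ∂_1 = 8 ⇒ b_0 = 9 − 0 − 8 = 1; all invariant factors of ∂_1 are 1 so no torsion. So H_0 = Z.
rank ∂_1 = 8, rank ∂_2 = 18 ⇒ b_1 = 27 − 8 − 18 = 1; ∂_2 has invariant factor(s) [2] giving torsion. So H_1 = Z ⊕ Z/2.
rank ∂_2 = 18, rank ∂_3 = 0 ⇒ b_2 = 18 − 18 − 0 = 0. So H_2 = 0.

H_0 = Z,  H_1 = Z ⊕ Z/2,  H_2 = 0.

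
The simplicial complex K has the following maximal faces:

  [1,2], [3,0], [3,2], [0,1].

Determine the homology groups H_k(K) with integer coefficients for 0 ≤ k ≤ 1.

H_0 = Z,  H_1 = Z.

Fix the vertex order 0 < 1 < 2 < 3 and write every simplex with vertices in increasing order. Then dim K = 1 and the simplices of K are:

  0-simplices (4): [0], [1], [2], [3]
  1-simplices (4): [0,1], [0,3], [1,2], [2,3]

giving chain groups C_0 ≅ Z^4, C_1 ≅ Z^4.

∂_1: C_1 → C_0 is given by ∂[p,q] = [q] − [p].
The resulting 4×4 matrix has rank 3, and its Smith normal form has invariant factors (1,1,1).

Reading off H_k = ker ∂_k / im ∂_{k+1}:

  H_0: rank C_0 − rank ∂_1 = 4 − 3 = 1, and the invariant factors of ∂_1 are all 1, so H_0 = Z.
  H_1: rank ker ∂_1 − rank ∂_2 = (4 − 3) − 0 = 1, and there is no ∂_2, so H_1 = Z.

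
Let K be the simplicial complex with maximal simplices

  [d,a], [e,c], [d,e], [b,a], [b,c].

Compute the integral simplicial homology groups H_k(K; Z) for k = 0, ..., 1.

K has 5 vertices, 5 edges.
rank ∂_0 = 0, rank ∂_1 = 4 ⇒ b_0 = 5 − 0 − 4 = 1; all invariant factors of ∂_1 are 1 so no torsion. So H_0 ≅ Z.
rank ∂_1 = 4, rank ∂_2 = 0 ⇒ b_1 = 5 − 4 − 0 = 1. So H_1 ≅ Z.

H_0 ≅ Z,  H_1 ≅ Z.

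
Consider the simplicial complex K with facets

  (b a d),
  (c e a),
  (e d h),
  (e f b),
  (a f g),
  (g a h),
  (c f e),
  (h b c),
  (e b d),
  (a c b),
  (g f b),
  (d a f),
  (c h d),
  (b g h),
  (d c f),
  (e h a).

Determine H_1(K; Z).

H_1 = Z^2.

Take the total order a < b < c < d < e < f < g < h on the vertex set. Then K (dimension 2) consists of the simplices:

  0-simplices (8): a, b, c, d, e, f, g, h
  1-simplices (24): ab, ac, ad, ae, af, ag, ah, bc, bd, be, bf, bg, bh, cd, ce, cf, ch, de, df, dh, ef, eh, fg, gh
  2-simplices (16): abc, abd, ace, adf, aeh, afg, agh, bch, bde, bef, bfg, bgh, cdf, cdh, cef, deh

giving chain groups C_0 ≅ Z^8, C_1 ≅ Z^24, C_2 ≅ Z^16.

Boundary ∂_1: C_1 → C_0 sends each edge [p,q] (with p < q) to q − p. For instance
  ∂af = f − a.
As a 8×24 matrix over Z this has rank 7, with invariant factors (1,1,1,1,1,1,1).

The boundary map ∂_2: C_2 → C_1 acts by ∂[p,q,r] = [q,r] − [p,r] + [p,q]. For instance
  ∂afg = fg − ag + af,
  ∂bch = ch − bh + bc.
This gives a 24×16 integer matrix of rank 15; reducing to Smith normal form yields diagonal entries (1,1,1,1,1,1,1,1,1,1,1,1,1,1,1).

Now H_k = ker ∂_k / im ∂_{k+1}, so:

  H_1: rank ker ∂_1 − rank ∂_2 = (24 − 7) − 15 = 2, and the invariant factors of ∂_2 are all 1, so H_1 = Z^2.

(K is a triangulation of the torus T^2.)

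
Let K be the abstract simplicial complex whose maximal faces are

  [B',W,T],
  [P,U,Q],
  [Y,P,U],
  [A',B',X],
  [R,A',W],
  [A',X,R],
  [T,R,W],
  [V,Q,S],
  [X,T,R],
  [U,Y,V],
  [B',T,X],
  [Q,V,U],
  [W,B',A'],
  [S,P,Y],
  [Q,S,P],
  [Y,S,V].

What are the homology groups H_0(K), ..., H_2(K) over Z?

Order the vertices as P < Q < R < S < T < U < V < W < X < Y < A' < B'. Listing each simplex with vertices in this order, K has dimension 2 with simplices:

  0-simplices (12): [P], [Q], [R], [S], [T], [U], [V], [W], [X], [Y], [A'], [B']
  1-simplices (24): (24 of them)
  2-simplices (16): [P,Q,S], [P,Q,U], [P,S,Y], [P,U,Y], [Q,S,V], [Q,U,V], [R,T,W], [R,T,X], [R,W,A'], [R,X,A'], [S,V,Y], [T,W,B'], [T,X,B'], [U,V,Y], [W,A',B'], [X,A',B']

so the chain groups are C_0 ≅ Z^12, C_1 ≅ Z^24, C_2 ≅ Z^16.

Boundary ∂_1: C_1 → C_0 sends each edge [p,q] (with p < q) to q − p. For instance
  ∂[X,A'] = [A'] − [X].
The 12×24 boundary matrix has rank 10 and Smith normal form diag(1,1,1,1,1,1,1,1,1,1).

∂_2: C_2 → C_1 maps a triangle to the signed sum of its edges. For instance
  ∂[P,S,Y] = [S,Y] − [P,Y] + [P,S],
  ∂[P,Q,U] = [Q,U] − [P,U] + [P,Q].
The 24×16 boundary matrix has rank 14 and Smith normal form diag(1,1,1,1,1,1,1,1,1,1,1,1,1,1).

Reading off H_k = ker ∂_k / im ∂_{k+1}:

  H_0: rank C_0 − rank ∂_1 = 12 − 10 = 2, and the invariant factors of ∂_1 are all 1, so H_0 = Z^2.
  H_1: rank ker ∂_1 − rank ∂_2 = (24 − 10) − 14 = 0, and the invariant factors of ∂_2 are all 1, so H_1 = 0.
  H_2: rank ker ∂_2 − rank ∂_3 = (16 − 14) − 0 = 2, and there is no ∂_3, so H_2 = Z^2.

As a check, the Euler characteristic is 12 − 24 + 16 = 4, which agrees with 2 − 0 + 2 = 4.

H_0 ≅ Z^2,  H_1 = 0,  H_2 ≅ Z^2.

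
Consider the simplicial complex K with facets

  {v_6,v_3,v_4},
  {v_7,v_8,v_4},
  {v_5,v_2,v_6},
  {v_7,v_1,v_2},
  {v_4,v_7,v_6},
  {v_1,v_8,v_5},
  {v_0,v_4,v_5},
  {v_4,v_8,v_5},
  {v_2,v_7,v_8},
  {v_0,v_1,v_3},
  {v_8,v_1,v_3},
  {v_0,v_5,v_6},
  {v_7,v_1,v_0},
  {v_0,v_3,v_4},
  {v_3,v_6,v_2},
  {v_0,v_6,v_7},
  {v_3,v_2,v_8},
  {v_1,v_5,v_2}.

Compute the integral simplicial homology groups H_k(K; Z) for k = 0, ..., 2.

H_0 ≅ Z,  H_1 ≅ Z ⊕ Z/2,  H_2 = 0.

Fix the vertex order v_0 < v_1 < v_2 < v_3 < v_4 < v_5 < v_6 < v_7 < v_8 and write every simplex with vertices in increasing order. Then dim K = 2 and the simplices of K are:

  0-simplices (9): [v_0], [v_1], [v_2], [v_3], [v_4], [v_5], [v_6], [v_7], [v_8]
  1-simplices (27): (27 of them)
  2-simplices (18): (18 of them)

so the chain groups are C_0 ≅ Z^9, C_1 ≅ Z^27, C_2 ≅ Z^18.

∂_1: C_1 → C_0 maps an edge to its endpoints' difference, ∂[p,q] = q − p. For instance
  ∂[v_1,v_5] = [v_5] − [v_1].
As a 9×27 matrix over Z this has rank 8, with invariant factors (1,1,1,1,1,1,1,1).

Boundary ∂_2: C_2 → C_1 acts by ∂[p,q,r] = [q,r] − [p,r] + [p,q]. For instance
  ∂[v_2,v_7,v_8] = [v_7,v_8] − [v_2,v_8] + [v_2,v_7],
  ∂[v_0,v_1,v_3] = [v_1,v_3] − [v_0,v_3] + [v_0,v_1].
As a 27×18 matrix over Z this has rank 18, with invariant factors (1,1,1,1,1,1,1,1,1,1,1,1,1,1,1,1,1,2).

Reading off H_k = ker ∂_k / im ∂_{k+1}:

  H_0: rank C_0 − rank ∂_1 = 9 − 8 = 1, and the invariant factors of ∂_1 are all 1, so H_0 = Z.
  H_1: rank ker ∂_1 − rank ∂_2 = (27 − 8) − 18 = 1, and ∂_2 has invariant factor 2 > 1, so H_1 = Z ⊕ Z/2.
  H_2: rank ker ∂_2 − rank ∂_3 = (18 − 18) − 0 = 0, and there is no ∂_3, so H_2 = 0.

(K is a triangulation of the Klein bottle.)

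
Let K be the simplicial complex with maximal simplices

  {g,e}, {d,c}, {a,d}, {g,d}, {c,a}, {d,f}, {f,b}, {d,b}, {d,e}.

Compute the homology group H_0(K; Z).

H_0 ≅ Z.

Fix the vertex order a < b < c < d < e < f < g and write every simplex with vertices in increasing order. Then dim K = 1 and the simplices of K are:

  0-simplices (7): a, b, c, d, e, f, g
  1-simplices (9): ac, ad, bd, bf, cd, de, df, dg, eg

giving chain groups C_0 ≅ Z^7, C_1 ≅ Z^9.

∂_1: C_1 → C_0 sends each edge [p,q] (with p < q) to q − p. For instance
  ∂bf = f − b.
The resulting 7×9 matrix has rank 6, and its Smith normal form has invariant factors (1,1,1,1,1,1).

Now H_k = ker ∂_k / im ∂_{k+1}, so:

  H_0: rank C_0 − rank ∂_1 = 7 − 6 = 1, and the invariant factors of ∂_1 are all 1, so H_0 = Z.

(K is a triangulation of a wedge of 3 circles.)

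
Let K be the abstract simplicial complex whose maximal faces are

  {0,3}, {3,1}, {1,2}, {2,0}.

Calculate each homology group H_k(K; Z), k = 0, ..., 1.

H_0 = Z,  H_1 = Z.

We work with the vertex ordering 0 < 1 < 2 < 3. The simplices of K, each written with vertices in increasing order, are:

  0-simplices (4): [0], [1], [2], [3]
  1-simplices (4): [0,2], [0,3], [1,2], [1,3]

Hence C_0 ≅ Z^4, C_1 ≅ Z^4.

Boundary ∂_1: C_1 → C_0 is given by ∂[p,q] = [q] − [p]. For instance
  ∂[0,3] = [3] − [0].
The resulting 4×4 matrix has rank 3, and its Smith normal form has invariant factors (1,1,1).

Reading off H_k = ker ∂_k / im ∂_{k+1}:

  H_0: rank C_0 − rank ∂_1 = 4 − 3 = 1, and the invariant factors of ∂_1 are all 1, so H_0 ≅ Z.
  H_1: rank ker ∂_1 − rank ∂_2 = (4 − 3) − 0 = 1, and there is no ∂_2, so H_1 ≅ Z.

As a check, the Euler characteristic is 4 − 4 = 0, which agrees with 1 − 1 = 0.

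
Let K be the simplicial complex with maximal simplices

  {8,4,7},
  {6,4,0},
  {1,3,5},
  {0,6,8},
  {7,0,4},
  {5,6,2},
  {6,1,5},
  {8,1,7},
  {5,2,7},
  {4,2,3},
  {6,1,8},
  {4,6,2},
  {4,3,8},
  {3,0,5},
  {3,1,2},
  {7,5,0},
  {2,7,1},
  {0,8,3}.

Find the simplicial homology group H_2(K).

H_2 = 0.

Take the total order 0 < 1 < 2 < 3 < 4 < 5 < 6 < 7 < 8 on the vertex set. Then K (dimension 2) consists of the simplices:

  0-simplices (9): [0], [1], [2], [3], [4], [5], [6], [7], [8]
  1-simplices (27): (27 of them)
  2-simplices (18): [0,3,5], [0,3,8], [0,4,6], [0,4,7], [0,5,7], [0,6,8], [1,2,3], [1,2,7], [1,3,5], [1,5,6], [1,6,8], [1,7,8], [2,3,4], [2,4,6], [2,5,6], [2,5,7], [3,4,8], [4,7,8]

Hence C_0 ≅ Z^9, C_1 ≅ Z^27, C_2 ≅ Z^18.

Boundary ∂_1: C_1 → C_0 sends each edge [p,q] (with p < q) to q − p. For instance
  ∂[0,4] = [4] − [0].
The resulting 9×27 matrix has rank 8, and its Smith normal form has invariant factors (1,1,1,1,1,1,1,1).

The boundary map ∂_2: C_2 → C_1 acts by ∂[p,q,r] = [q,r] − [p,r] + [p,q]. For instance
  ∂[4,7,8] = [7,8] − [4,8] + [4,7],
  ∂[0,5,7] = [5,7] − [0,7] + [0,5].
This gives a 27×18 integer matrix of rank 18; reducing to Smith normal form yields diagonal entries (1,1,1,1,1,1,1,1,1,1,1,1,1,1,1,1,1,2).

From H_k ≅ ker(∂_k) / im(∂_{k+1}) we obtain:

  H_2: rank ker ∂_2 − rank ∂_3 = (18 − 18) − 0 = 0, and there is no ∂_3, so H_2 ≅ 0.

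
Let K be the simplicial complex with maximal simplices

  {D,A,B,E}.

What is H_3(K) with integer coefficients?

H_3 = 0.

Order the vertices as A < B < D < E. Listing each simplex with vertices in this order, K has dimension 3 with simplices:

  0-simplices (4): A, B, D, E
  1-simplices (6): AB, AD, AE, BD, BE, DE
  2-simplices (4): ABD, ABE, ADE, BDE
  3-simplices (1): ABDE

Hence C_0 ≅ Z^4, C_1 ≅ Z^6, C_2 ≅ Z^4, C_3 ≅ Z^1.

The boundary map ∂_1: C_1 → C_0 sends each edge [p,q] (with p < q) to q − p.
The 4×6 boundary matrix has rank 3 and Smith normal form diag(1,1,1).

The boundary map ∂_2: C_2 → C_1 maps a triangle to the signed sum of its edges. For instance
  ∂ABE = BE − AE + AB,
  ∂ADE = DE − AE + AD.
The resulting 6×4 matrix has rank 3, and its Smith normal form has invariant factors (1,1,1).

Boundary ∂_3: C_3 → C_2 sends each 3-simplex σ to the alternating sum Σ_i (−1)^i (σ with its i-th vertex removed). For instance
  ∂ABDE = BDE − ADE + ABE − ABD.
As a 4×1 matrix over Z this has rank 1, with invariant factors (1).

Now H_k = ker ∂_k / im ∂_{k+1}, so:

  H_3: rank ker ∂_3 − rank ∂_4 = (1 − 1) − 0 = 0, and there is no ∂_4, so H_3 = 0.

(K is a triangulation of the 3-simplex.)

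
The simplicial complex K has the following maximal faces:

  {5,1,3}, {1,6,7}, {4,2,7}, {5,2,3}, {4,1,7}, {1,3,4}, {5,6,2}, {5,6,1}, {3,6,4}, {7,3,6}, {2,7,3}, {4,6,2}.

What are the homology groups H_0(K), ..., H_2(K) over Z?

K has 7 vertices, 18 edges, 12 triangles.
rank ∂_0 = 0, rank ∂_1 = 6 ⇒ b_0 = 7 − 0 − 6 = 1; all invariant factors of ∂_1 are 1 so no torsion. So H_0 ≅ Z.
rank ∂_1 = 6, rank ∂_2 = 12 ⇒ b_1 = 18 − 6 − 12 = 0; ∂_2 has invariant factor(s) [2] giving torsion. So H_1 ≅ Z/2.
rank ∂_2 = 12, rank ∂_3 = 0 ⇒ b_2 = 12 − 12 − 0 = 0. So H_2 ≅ 0.

H_0 = Z,  H_1 = Z/2,  H_2 = 0.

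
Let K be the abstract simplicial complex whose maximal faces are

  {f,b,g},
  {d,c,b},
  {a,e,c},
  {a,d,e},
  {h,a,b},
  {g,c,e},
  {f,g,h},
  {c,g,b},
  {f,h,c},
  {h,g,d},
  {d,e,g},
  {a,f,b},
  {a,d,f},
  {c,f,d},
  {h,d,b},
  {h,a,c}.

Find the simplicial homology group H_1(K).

K has 8 vertices, 24 edges, 16 triangles.
rank ∂_1 = 7, rank ∂_2 = 15 ⇒ b_1 = 24 − 7 − 15 = 2; all invariant factors of ∂_2 are 1 so no torsion. So H_1 ≅ Z^2.

H_1 = Z^2.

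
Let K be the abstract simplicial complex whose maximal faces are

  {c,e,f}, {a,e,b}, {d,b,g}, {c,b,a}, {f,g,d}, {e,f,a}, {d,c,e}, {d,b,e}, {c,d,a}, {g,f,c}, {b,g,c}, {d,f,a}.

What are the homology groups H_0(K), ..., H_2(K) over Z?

H_0 ≅ Z,  H_1 ≅ Z_2,  H_2 = 0.

We work with the vertex ordering a < b < c < d < e < f < g. The simplices of K, each written with vertices in increasing order, are:

  0-simplices (7): a, b, c, d, e, f, g
  1-simplices (18): ab, ac, ad, ae, af, bc, bd, be, bg, cd, ce, cf, cg, de, df, dg, ef, fg
  2-simplices (12): abc, abe, acd, adf, aef, bcg, bde, bdg, cde, cef, cfg, dfg

Hence C_0 ≅ Z^7, C_1 ≅ Z^18, C_2 ≅ Z^12.

The boundary map ∂_1: C_1 → C_0 maps an edge to its endpoints' difference, ∂[p,q] = q − p.
This gives a 7×18 integer matrix of rank 6; reducing to Smith normal form yields diagonal entries (1,1,1,1,1,1).

The boundary map ∂_2: C_2 → C_1 sends each 2-simplex [p,q,r] to [q,r] − [p,r] + [p,q]. For instance
  ∂aef = ef − af + ae,
  ∂abc = bc − ac + ab.
The resulting 18×12 matrix has rank 12, and its Smith normal form has invariant factors (1,1,1,1,1,1,1,1,1,1,1,2).

From H_k ≅ ker(∂_k) / im(∂_{k+1}) we obtain:

  H_0: rank C_0 − rank ∂_1 = 7 − 6 = 1, and the invariant factors of ∂_1 are all 1, so H_0 ≅ Z.
  H_1: rank ker ∂_1 − rank ∂_2 = (18 − 6) − 12 = 0, and ∂_2 has invariant factor 2 > 1, so H_1 ≅ Z_2.
  H_2: rank ker ∂_2 − rank ∂_3 = (12 − 12) − 0 = 0, and there is no ∂_3, so H_2 ≅ 0.

As a check, the Euler characteristic is 7 − 18 + 12 = 1, which agrees with 1 − 0 + 0 = 1.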